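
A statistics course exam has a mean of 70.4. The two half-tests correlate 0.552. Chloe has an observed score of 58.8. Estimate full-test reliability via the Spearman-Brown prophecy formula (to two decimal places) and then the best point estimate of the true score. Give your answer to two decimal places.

Spearman-Brown: ρ = 2r/(1 + r) = 2(0.552)/(1 + 0.552) = 1.1040/1.552 = 0.7113 → 0.71
T̂ = 0.71(58.8) + 0.29(70.4) = 41.748 + 20.416 = 62.164 → 62.16

62.16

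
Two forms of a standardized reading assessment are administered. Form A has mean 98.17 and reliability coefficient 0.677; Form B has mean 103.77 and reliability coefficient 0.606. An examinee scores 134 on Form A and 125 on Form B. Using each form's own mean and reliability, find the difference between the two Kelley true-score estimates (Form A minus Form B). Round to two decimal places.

T̂_A = 0.677(134) + 0.323(98.17) = 122.4269
T̂_B = 0.606(125) + 0.394(103.77) = 116.6354
T̂_A − T̂_B = 5.7915

5.79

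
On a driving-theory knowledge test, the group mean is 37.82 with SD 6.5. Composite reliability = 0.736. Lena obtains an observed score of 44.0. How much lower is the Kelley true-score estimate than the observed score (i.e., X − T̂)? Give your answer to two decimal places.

Kelley's formula gives T̂ = 0.736·44.0 + 0.264·37.82 = 32.3840 + 9.98448 = 42.3685.
X − T̂ = 44.0 − 42.368 = 1.632 → 1.63

1.63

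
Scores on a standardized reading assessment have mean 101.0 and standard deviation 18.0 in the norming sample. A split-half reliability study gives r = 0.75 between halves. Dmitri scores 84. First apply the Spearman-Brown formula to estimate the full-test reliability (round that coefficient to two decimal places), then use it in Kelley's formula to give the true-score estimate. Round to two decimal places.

86.38

Spearman-Brown: ρ = 2r/(1 + r) = 2(0.75)/(1 + 0.75) = 1.500/1.75 = 0.8571 → 0.86
T̂ = 0.86(84) + 0.14(101.0) = 72.24 + 14.140 = 86.380 → 86.38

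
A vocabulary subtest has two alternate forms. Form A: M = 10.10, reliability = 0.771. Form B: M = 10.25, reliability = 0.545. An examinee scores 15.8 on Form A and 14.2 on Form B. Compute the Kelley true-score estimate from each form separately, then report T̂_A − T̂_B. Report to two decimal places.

2.09

T̂_A = 0.771(15.8) + 0.229(10.10) = 14.4947
T̂_B = 0.545(14.2) + 0.455(10.25) = 12.4027
T̂_A − T̂_B = 2.0920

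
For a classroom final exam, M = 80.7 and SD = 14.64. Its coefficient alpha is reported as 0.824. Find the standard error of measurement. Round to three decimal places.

SEM = SD · √(1 − ρ) = 14.64 × √0.176 = 14.64 × 0.4195 = 6.1418

6.142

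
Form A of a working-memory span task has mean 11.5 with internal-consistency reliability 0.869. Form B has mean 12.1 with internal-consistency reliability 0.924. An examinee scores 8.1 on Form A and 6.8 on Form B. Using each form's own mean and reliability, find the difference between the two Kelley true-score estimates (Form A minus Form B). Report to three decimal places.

T̂_A = 0.869(8.1) + 0.131(11.5) = 8.54540
T̂_B = 0.924(6.8) + 0.076(12.1) = 7.20280
T̂_A − T̂_B = 1.34260

1.343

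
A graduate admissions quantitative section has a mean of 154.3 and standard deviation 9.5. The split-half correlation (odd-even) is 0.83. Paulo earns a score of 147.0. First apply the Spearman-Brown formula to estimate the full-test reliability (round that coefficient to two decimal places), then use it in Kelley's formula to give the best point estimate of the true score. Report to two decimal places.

Spearman-Brown: ρ = 2r/(1 + r) = 2(0.83)/(1 + 0.83) = 1.660/1.83 = 0.9071 → 0.91
T̂ = 0.91(147.0) + 0.09(154.3) = 133.770 + 13.887 = 147.657 → 147.66

147.66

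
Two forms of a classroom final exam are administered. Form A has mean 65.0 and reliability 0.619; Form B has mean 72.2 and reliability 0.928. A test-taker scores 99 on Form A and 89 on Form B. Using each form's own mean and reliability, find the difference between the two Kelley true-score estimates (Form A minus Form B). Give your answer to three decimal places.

T̂_A = 0.619(99) + 0.381(65.0) = 86.04600
T̂_B = 0.928(89) + 0.072(72.2) = 87.79040
T̂_A − T̂_B = -1.74440

-1.744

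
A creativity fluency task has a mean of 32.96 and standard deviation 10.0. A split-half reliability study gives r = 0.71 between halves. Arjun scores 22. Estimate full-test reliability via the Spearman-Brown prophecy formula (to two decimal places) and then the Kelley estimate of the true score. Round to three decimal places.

23.863

Spearman-Brown: ρ = 2r/(1 + r) = 2(0.71)/(1 + 0.71) = 1.420/1.71 = 0.8304 → 0.83
Weight the observed score by reliability and the mean by (1 − reliability): T̂ = 0.83·22 + 0.17·32.96 = 18.26 + 5.6032 = 23.8632.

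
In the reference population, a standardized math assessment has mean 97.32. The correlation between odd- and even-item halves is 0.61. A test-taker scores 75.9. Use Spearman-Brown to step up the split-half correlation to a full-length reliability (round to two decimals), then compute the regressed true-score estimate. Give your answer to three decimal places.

81.041

Spearman-Brown: ρ = 2r/(1 + r) = 2(0.61)/(1 + 0.61) = 1.220/1.61 = 0.7578 → 0.76
T̂ = ρX + (1 − ρ)μ
  = 0.76 × 75.9 + 0.24 × 97.32
  = 57.684 + 23.3568
  = 81.0408
  ≈ 81.041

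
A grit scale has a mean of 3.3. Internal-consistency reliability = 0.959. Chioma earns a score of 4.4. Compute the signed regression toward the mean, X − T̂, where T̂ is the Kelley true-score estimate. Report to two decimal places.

0.05

T̂ = ρX + (1 − ρ)μ
  = 0.959 × 4.4 + 0.041 × 3.3
  = 4.2196 + 0.1353
  = 4.3549
  ≈ 4.355
X − T̂ = 4.4 − 4.355 = 0.045 → 0.05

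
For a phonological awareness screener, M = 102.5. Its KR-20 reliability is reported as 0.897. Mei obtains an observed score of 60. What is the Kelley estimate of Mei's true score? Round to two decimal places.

64.38

T̂ = 0.897(60) + 0.103(102.5) = 53.820 + 10.5575 = 64.377 → 64.38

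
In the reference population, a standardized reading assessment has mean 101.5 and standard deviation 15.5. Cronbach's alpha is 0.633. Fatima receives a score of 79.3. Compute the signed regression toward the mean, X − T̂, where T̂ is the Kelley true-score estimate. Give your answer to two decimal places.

Weight the observed score by reliability and the mean by (1 − reliability): T̂ = 0.633·79.3 + 0.367·101.5 = 50.1969 + 37.2505 = 87.4474.
X − T̂ = 79.3 − 87.447 = -8.147 → -8.15

-8.15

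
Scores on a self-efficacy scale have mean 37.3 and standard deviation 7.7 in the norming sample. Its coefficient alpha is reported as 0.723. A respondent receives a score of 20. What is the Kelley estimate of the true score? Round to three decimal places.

T̂ = 0.723(20) + 0.277(37.3) = 14.460 + 10.3321 = 24.7921 → 24.792

24.792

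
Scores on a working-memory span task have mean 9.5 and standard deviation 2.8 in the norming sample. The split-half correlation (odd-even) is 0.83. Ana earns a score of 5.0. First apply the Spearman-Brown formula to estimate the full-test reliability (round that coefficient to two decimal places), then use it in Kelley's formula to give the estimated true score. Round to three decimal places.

5.405

Spearman-Brown: ρ = 2r/(1 + r) = 2(0.83)/(1 + 0.83) = 1.660/1.83 = 0.9071 → 0.91
Kelley's formula gives T̂ = 0.91·5.0 + 0.09·9.5 = 4.550 + 0.855 = 5.4050.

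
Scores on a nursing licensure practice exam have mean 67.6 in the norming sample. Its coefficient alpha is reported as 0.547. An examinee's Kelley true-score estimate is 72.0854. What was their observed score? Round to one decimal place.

75.8

T̂ = ρX + (1 − ρ)μ  ⇒  X = (T̂ − (1 − ρ)μ) / ρ
X = (72.0854 − 0.453 × 67.6) / 0.547 = (72.0854 − 30.6228) / 0.547 = 41.4626 / 0.547 = 75.800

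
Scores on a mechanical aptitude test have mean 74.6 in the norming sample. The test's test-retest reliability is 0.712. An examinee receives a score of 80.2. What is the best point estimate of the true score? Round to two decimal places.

T̂ = ρX + (1 − ρ)μ
  = 0.712 × 80.2 + 0.288 × 74.6
  = 57.1024 + 21.4848
  = 78.587
  ≈ 78.59

78.59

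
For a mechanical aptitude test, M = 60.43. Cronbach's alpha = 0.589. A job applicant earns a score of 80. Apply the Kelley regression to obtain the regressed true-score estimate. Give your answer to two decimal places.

Weight the observed score by reliability and the mean by (1 − reliability): T̂ = 0.589·80 + 0.411·60.43 = 47.120 + 24.83673 = 71.957.

71.96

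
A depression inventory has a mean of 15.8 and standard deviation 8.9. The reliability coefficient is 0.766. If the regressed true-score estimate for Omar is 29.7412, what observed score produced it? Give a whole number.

34

T̂ = ρX + (1 − ρ)μ  ⇒  X = (T̂ − (1 − ρ)μ) / ρ
X = (29.7412 − 0.234 × 15.8) / 0.766 = (29.7412 − 3.6972) / 0.766 = 26.0440 / 0.766 = 34.00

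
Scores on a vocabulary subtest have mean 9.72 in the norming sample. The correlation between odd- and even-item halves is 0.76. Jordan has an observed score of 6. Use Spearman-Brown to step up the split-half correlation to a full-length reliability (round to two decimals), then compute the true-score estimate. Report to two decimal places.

6.52

Spearman-Brown: ρ = 2r/(1 + r) = 2(0.76)/(1 + 0.76) = 1.520/1.76 = 0.8636 → 0.86
Regress the observed score toward the mean by the unreliability: T̂ = 0.86·6 + 0.14·9.72 = 5.16 + 1.3608 = 6.521.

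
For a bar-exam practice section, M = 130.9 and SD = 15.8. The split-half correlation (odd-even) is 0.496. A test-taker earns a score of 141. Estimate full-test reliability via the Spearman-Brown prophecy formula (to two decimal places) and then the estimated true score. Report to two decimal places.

Spearman-Brown: ρ = 2r/(1 + r) = 2(0.496)/(1 + 0.496) = 0.9920/1.496 = 0.6631 → 0.66
Kelley's formula gives T̂ = 0.66·141 + 0.34·130.9 = 93.06 + 44.506 = 137.566.

137.57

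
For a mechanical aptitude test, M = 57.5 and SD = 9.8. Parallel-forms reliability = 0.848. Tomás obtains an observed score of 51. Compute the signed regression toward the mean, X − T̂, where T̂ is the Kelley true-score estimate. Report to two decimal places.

-0.99

Regress the observed score toward the mean by the unreliability: T̂ = 0.848·51 + 0.152·57.5 = 43.248 + 8.7400 = 51.9880.
X − T̂ = 51 − 51.988 = -0.988 → -0.99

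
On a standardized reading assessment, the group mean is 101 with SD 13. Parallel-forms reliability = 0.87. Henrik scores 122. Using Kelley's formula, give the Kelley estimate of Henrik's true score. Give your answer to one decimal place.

119.3

T̂ = ρX + (1 − ρ)μ
  = 0.87 × 122 + 0.13 × 101
  = 106.14 + 13.13
  = 119.27
  ≈ 119.3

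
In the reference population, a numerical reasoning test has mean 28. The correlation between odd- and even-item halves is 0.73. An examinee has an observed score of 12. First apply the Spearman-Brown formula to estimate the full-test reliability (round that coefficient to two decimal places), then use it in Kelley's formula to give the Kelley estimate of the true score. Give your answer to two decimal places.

14.56

Spearman-Brown: ρ = 2r/(1 + r) = 2(0.73)/(1 + 0.73) = 1.460/1.73 = 0.8439 → 0.84
Weight the observed score by reliability and the mean by (1 − reliability): T̂ = 0.84·12 + 0.16·28 = 10.08 + 4.48 = 14.560.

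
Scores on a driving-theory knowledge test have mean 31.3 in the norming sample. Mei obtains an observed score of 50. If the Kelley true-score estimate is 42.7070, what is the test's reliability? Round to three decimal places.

T̂ = ρX + (1 − ρ)μ  ⇒  T̂ − μ = ρ(X − μ)
ρ = (T̂ − μ)/(X − μ) = (42.7070 − 31.3) / (50 − 31.3) = 11.4070 / 18.7 = 0.61000

0.610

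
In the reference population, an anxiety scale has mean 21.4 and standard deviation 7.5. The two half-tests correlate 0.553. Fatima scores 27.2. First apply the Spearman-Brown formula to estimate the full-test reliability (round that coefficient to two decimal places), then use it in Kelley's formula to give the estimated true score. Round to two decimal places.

Spearman-Brown: ρ = 2r/(1 + r) = 2(0.553)/(1 + 0.553) = 1.1060/1.553 = 0.7122 → 0.71
T̂ = ρX + (1 − ρ)μ
  = 0.71 × 27.2 + 0.29 × 21.4
  = 19.312 + 6.206
  = 25.518
  ≈ 25.52

25.52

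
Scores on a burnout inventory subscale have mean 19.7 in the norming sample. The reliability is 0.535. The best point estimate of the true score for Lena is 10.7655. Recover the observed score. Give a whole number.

T̂ = ρX + (1 − ρ)μ  ⇒  X = (T̂ − (1 − ρ)μ) / ρ
X = (10.7655 − 0.465 × 19.7) / 0.535 = (10.7655 − 9.1605) / 0.535 = 1.6050 / 0.535 = 3.00

3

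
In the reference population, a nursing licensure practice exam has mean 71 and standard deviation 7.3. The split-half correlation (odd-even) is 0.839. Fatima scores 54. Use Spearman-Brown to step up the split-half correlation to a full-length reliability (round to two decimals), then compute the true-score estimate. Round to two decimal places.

55.53

Spearman-Brown: ρ = 2r/(1 + r) = 2(0.839)/(1 + 0.839) = 1.6780/1.839 = 0.9125 → 0.91
T̂ = 0.91(54) + 0.09(71) = 49.14 + 6.39 = 55.530 → 55.53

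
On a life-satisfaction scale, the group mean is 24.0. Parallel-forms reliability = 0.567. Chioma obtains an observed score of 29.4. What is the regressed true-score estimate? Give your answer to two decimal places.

27.06

Regress the observed score toward the mean by the unreliability: T̂ = 0.567·29.4 + 0.433·24.0 = 16.6698 + 10.3920 = 27.062.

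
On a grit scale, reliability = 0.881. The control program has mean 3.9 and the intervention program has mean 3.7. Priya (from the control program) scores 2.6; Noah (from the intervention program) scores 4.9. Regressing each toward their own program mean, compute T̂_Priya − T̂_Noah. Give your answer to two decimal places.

-2.00

T̂_Priya = 0.881(2.6) + 0.119(3.9) = 2.7547
T̂_Noah = 0.881(4.9) + 0.119(3.7) = 4.7572
Difference = 2.7547 − 4.7572 = -2.0025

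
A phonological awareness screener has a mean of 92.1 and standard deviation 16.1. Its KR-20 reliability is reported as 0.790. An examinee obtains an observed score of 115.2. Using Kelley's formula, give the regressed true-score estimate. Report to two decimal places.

T̂ = ρX + (1 − ρ)μ
  = 0.790 × 115.2 + 0.210 × 92.1
  = 91.0080 + 19.3410
  = 110.349
  ≈ 110.35

110.35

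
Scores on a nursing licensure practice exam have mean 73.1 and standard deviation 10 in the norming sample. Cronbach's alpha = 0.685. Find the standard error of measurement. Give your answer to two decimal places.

5.61

SEM = SD · √(1 − ρ) = 10 × √0.315 = 10 × 0.5612 = 5.612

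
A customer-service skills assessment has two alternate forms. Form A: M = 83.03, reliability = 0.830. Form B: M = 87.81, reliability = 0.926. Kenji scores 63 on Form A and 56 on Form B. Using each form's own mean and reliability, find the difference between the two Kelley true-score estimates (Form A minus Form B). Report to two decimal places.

8.05

T̂_A = 0.830(63) + 0.170(83.03) = 66.4051
T̂_B = 0.926(56) + 0.074(87.81) = 58.3539
T̂_A − T̂_B = 8.0512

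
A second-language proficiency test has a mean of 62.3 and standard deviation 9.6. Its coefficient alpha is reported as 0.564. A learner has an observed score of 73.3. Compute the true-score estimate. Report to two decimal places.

T̂ = 0.564(73.3) + 0.436(62.3) = 41.3412 + 27.1628 = 68.504 → 68.50

68.50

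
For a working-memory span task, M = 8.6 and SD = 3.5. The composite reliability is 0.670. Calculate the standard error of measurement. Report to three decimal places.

SEM = SD · √(1 − ρ) = 3.5 × √0.330 = 3.5 × 0.5745 = 2.0106

2.011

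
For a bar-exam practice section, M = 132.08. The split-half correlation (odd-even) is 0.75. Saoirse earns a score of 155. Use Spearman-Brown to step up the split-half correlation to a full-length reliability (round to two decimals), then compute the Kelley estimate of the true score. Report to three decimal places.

151.791

Spearman-Brown: ρ = 2r/(1 + r) = 2(0.75)/(1 + 0.75) = 1.500/1.75 = 0.8571 → 0.86
T̂ = 0.86(155) + 0.14(132.08) = 133.30 + 18.4912 = 151.7912 → 151.791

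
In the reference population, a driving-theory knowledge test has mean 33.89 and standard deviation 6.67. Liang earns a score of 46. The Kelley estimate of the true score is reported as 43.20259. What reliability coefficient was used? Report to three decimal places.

0.769

T̂ = ρX + (1 − ρ)μ  ⇒  T̂ − μ = ρ(X − μ)
ρ = (T̂ − μ)/(X − μ) = (43.20259 − 33.89) / (46 − 33.89) = 9.31259 / 12.11 = 0.76900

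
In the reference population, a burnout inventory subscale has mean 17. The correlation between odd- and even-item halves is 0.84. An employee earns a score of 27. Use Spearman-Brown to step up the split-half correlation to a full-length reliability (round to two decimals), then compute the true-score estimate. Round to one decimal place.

26.1

Spearman-Brown: ρ = 2r/(1 + r) = 2(0.84)/(1 + 0.84) = 1.680/1.84 = 0.9130 → 0.91
Kelley's formula gives T̂ = 0.91·27 + 0.09·17 = 24.57 + 1.53 = 26.10.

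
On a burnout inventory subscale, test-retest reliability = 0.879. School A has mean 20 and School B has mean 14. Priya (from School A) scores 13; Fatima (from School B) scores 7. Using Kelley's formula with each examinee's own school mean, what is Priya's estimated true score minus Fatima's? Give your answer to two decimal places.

T̂_Priya = 0.879(13) + 0.121(20) = 13.8470
T̂_Fatima = 0.879(7) + 0.121(14) = 7.8470
Difference = 13.8470 − 7.8470 = 6.0000

6.00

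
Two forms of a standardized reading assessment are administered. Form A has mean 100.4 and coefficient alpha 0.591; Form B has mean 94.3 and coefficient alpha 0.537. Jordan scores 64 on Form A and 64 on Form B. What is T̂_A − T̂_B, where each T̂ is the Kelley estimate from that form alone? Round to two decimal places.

0.86

T̂_A = 0.591(64) + 0.409(100.4) = 78.8876
T̂_B = 0.537(64) + 0.463(94.3) = 78.0289
T̂_A − T̂_B = 0.8587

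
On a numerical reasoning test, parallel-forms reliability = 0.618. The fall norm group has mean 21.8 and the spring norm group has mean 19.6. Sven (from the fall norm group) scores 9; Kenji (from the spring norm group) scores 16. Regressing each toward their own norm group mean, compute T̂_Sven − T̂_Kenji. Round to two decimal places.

-3.49

T̂_Sven = 0.618(9) + 0.382(21.8) = 13.8896
T̂_Kenji = 0.618(16) + 0.382(19.6) = 17.3752
Difference = 13.8896 − 17.3752 = -3.4856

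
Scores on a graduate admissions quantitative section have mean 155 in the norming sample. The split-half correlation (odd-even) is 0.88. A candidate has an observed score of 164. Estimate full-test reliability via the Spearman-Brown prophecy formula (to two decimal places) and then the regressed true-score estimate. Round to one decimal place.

163.5

Spearman-Brown: ρ = 2r/(1 + r) = 2(0.88)/(1 + 0.88) = 1.760/1.88 = 0.9362 → 0.94
T̂ = ρX + (1 − ρ)μ
  = 0.94 × 164 + 0.06 × 155
  = 154.16 + 9.30
  = 163.46
  ≈ 163.5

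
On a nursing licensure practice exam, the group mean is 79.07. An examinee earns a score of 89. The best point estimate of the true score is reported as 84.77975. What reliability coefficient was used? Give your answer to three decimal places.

0.575

T̂ = ρX + (1 − ρ)μ  ⇒  T̂ − μ = ρ(X − μ)
ρ = (T̂ − μ)/(X − μ) = (84.77975 − 79.07) / (89 − 79.07) = 5.70975 / 9.93 = 0.57500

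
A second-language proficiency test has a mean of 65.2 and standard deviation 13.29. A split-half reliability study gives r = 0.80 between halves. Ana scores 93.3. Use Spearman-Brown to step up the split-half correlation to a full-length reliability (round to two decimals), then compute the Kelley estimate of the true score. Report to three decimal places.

Spearman-Brown: ρ = 2r/(1 + r) = 2(0.80)/(1 + 0.80) = 1.600/1.80 = 0.8889 → 0.89
T̂ = ρX + (1 − ρ)μ
  = 0.89 × 93.3 + 0.11 × 65.2
  = 83.037 + 7.172
  = 90.2090
  ≈ 90.209

90.209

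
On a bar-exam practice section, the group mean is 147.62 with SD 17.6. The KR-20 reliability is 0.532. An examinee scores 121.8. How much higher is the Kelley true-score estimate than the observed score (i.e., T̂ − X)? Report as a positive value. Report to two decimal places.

12.08

Regress the observed score toward the mean by the unreliability: T̂ = 0.532·121.8 + 0.468·147.62 = 64.7976 + 69.08616 = 133.8838.
T̂ − X = 133.884 − 121.8 = 12.084 → 12.08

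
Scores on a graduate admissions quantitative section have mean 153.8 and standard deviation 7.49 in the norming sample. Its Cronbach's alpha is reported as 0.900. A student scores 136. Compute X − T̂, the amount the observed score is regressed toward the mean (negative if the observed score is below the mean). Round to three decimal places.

-1.780

Weight the observed score by reliability and the mean by (1 − reliability): T̂ = 0.900·136 + 0.100·153.8 = 122.400 + 15.3800 = 137.78000.
X − T̂ = 136 − 137.7800 = -1.7800 → -1.780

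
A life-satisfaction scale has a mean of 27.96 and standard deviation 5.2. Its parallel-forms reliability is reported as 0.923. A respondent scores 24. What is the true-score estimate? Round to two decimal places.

24.30

Weight the observed score by reliability and the mean by (1 − reliability): T̂ = 0.923·24 + 0.077·27.96 = 22.152 + 2.15292 = 24.305.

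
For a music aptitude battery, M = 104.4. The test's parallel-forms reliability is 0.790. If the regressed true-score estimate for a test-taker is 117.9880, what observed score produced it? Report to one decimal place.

121.6

T̂ = ρX + (1 − ρ)μ  ⇒  X = (T̂ − (1 − ρ)μ) / ρ
X = (117.9880 − 0.210 × 104.4) / 0.790 = (117.9880 − 21.9240) / 0.790 = 96.0640 / 0.790 = 121.600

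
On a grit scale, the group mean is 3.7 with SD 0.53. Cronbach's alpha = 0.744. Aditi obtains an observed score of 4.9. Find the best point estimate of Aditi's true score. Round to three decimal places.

4.593

Kelley's formula gives T̂ = 0.744·4.9 + 0.256·3.7 = 3.6456 + 0.9472 = 4.5928.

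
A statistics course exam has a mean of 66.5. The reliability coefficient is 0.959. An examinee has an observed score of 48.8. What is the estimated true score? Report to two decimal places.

T̂ = 0.959(48.8) + 0.041(66.5) = 46.7992 + 2.7265 = 49.526 → 49.53

49.53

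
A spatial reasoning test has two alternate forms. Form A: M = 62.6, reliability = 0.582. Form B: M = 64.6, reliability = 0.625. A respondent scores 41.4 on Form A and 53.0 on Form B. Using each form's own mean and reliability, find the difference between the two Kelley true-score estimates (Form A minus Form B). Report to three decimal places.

T̂_A = 0.582(41.4) + 0.418(62.6) = 50.26160
T̂_B = 0.625(53.0) + 0.375(64.6) = 57.35000
T̂_A − T̂_B = -7.08840

-7.088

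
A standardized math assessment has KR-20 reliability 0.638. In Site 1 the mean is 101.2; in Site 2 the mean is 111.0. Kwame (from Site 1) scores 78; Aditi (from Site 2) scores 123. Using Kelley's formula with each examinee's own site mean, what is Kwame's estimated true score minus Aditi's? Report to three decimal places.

-32.258

T̂_Kwame = 0.638(78) + 0.362(101.2) = 86.39840
T̂_Aditi = 0.638(123) + 0.362(111.0) = 118.65600
Difference = 86.39840 − 118.65600 = -32.25760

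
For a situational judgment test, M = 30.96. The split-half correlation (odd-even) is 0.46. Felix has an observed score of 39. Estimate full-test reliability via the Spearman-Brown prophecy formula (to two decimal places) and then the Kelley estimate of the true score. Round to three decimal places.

36.025

Spearman-Brown: ρ = 2r/(1 + r) = 2(0.46)/(1 + 0.46) = 0.920/1.46 = 0.6301 → 0.63
T̂ = ρX + (1 − ρ)μ
  = 0.63 × 39 + 0.37 × 30.96
  = 24.57 + 11.4552
  = 36.0252
  ≈ 36.025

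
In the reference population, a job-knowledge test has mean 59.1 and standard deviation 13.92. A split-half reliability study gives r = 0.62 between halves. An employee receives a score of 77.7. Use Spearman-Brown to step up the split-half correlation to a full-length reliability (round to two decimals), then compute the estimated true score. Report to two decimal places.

73.42

Spearman-Brown: ρ = 2r/(1 + r) = 2(0.62)/(1 + 0.62) = 1.240/1.62 = 0.7654 → 0.77
T̂ = 0.77(77.7) + 0.23(59.1) = 59.829 + 13.593 = 73.422 → 73.42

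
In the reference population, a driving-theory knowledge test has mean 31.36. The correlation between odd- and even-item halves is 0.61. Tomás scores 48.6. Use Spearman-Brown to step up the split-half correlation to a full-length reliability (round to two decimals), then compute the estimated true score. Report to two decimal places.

44.46

Spearman-Brown: ρ = 2r/(1 + r) = 2(0.61)/(1 + 0.61) = 1.220/1.61 = 0.7578 → 0.76
T̂ = ρX + (1 − ρ)μ
  = 0.76 × 48.6 + 0.24 × 31.36
  = 36.936 + 7.5264
  = 44.462
  ≈ 44.46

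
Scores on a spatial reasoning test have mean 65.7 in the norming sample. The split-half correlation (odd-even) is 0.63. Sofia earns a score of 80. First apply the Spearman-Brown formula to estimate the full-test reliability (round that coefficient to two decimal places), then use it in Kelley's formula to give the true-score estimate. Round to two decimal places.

76.71

Spearman-Brown: ρ = 2r/(1 + r) = 2(0.63)/(1 + 0.63) = 1.260/1.63 = 0.7730 → 0.77
Regress the observed score toward the mean by the unreliability: T̂ = 0.77·80 + 0.23·65.7 = 61.60 + 15.111 = 76.711.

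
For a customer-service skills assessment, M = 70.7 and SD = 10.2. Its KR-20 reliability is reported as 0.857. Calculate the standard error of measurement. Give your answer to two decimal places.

SEM = SD · √(1 − ρ) = 10.2 × √0.143 = 10.2 × 0.3782 = 3.857

3.86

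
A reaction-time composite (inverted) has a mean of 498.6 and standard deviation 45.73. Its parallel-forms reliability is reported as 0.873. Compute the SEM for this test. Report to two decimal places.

SEM = SD · √(1 − ρ) = 45.73 × √0.127 = 45.73 × 0.3564 = 16.297

16.30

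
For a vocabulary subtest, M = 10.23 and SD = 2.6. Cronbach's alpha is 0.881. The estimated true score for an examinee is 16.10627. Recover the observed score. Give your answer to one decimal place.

T̂ = ρX + (1 − ρ)μ  ⇒  X = (T̂ − (1 − ρ)μ) / ρ
X = (16.10627 − 0.119 × 10.23) / 0.881 = (16.10627 − 1.21737) / 0.881 = 14.88890 / 0.881 = 16.900

16.9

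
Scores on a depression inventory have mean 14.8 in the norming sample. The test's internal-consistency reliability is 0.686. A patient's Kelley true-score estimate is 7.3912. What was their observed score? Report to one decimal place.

4.0

T̂ = ρX + (1 − ρ)μ  ⇒  X = (T̂ − (1 − ρ)μ) / ρ
X = (7.3912 − 0.314 × 14.8) / 0.686 = (7.3912 − 4.6472) / 0.686 = 2.7440 / 0.686 = 4.000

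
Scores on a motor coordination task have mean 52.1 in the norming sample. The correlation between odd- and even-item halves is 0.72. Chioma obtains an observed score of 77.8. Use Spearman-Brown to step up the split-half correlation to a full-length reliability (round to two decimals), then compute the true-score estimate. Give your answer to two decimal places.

Spearman-Brown: ρ = 2r/(1 + r) = 2(0.72)/(1 + 0.72) = 1.440/1.72 = 0.8372 → 0.84
T̂ = 0.84(77.8) + 0.16(52.1) = 65.352 + 8.336 = 73.688 → 73.69

73.69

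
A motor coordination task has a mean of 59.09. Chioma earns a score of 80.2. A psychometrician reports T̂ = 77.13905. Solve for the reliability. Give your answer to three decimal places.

T̂ = ρX + (1 − ρ)μ  ⇒  T̂ − μ = ρ(X − μ)
ρ = (T̂ − μ)/(X − μ) = (77.13905 − 59.09) / (80.2 − 59.09) = 18.04905 / 21.11 = 0.85500

0.855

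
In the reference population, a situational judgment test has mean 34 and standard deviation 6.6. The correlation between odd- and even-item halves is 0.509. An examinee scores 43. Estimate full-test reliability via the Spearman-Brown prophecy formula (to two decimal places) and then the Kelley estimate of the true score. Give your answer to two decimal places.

Spearman-Brown: ρ = 2r/(1 + r) = 2(0.509)/(1 + 0.509) = 1.0180/1.509 = 0.6746 → 0.67
T̂ = 0.67(43) + 0.33(34) = 28.81 + 11.22 = 40.030 → 40.03

40.03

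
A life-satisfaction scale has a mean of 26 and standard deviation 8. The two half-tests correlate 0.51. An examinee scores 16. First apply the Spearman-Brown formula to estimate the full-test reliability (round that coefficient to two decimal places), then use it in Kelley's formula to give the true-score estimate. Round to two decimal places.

19.20

Spearman-Brown: ρ = 2r/(1 + r) = 2(0.51)/(1 + 0.51) = 1.020/1.51 = 0.6755 → 0.68
Regress the observed score toward the mean by the unreliability: T̂ = 0.68·16 + 0.32·26 = 10.88 + 8.32 = 19.200.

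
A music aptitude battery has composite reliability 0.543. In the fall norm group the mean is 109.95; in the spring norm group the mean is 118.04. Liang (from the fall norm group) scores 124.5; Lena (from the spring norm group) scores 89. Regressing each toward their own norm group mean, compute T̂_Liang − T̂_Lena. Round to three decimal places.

T̂_Liang = 0.543(124.5) + 0.457(109.95) = 117.85065
T̂_Lena = 0.543(89) + 0.457(118.04) = 102.27128
Difference = 117.85065 − 102.27128 = 15.57937

15.579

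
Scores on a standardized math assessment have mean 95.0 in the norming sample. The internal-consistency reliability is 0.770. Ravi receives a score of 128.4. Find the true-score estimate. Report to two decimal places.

120.72

T̂ = 0.770(128.4) + 0.230(95.0) = 98.8680 + 21.8500 = 120.718 → 120.72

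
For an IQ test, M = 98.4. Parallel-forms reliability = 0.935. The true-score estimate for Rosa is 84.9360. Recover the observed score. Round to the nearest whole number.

T̂ = ρX + (1 − ρ)μ  ⇒  X = (T̂ − (1 − ρ)μ) / ρ
X = (84.9360 − 0.065 × 98.4) / 0.935 = (84.9360 − 6.3960) / 0.935 = 78.5400 / 0.935 = 84.00

84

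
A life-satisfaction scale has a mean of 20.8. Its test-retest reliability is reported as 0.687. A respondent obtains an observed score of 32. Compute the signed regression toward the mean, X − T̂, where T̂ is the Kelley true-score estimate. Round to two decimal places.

3.51

T̂ = ρX + (1 − ρ)μ
  = 0.687 × 32 + 0.313 × 20.8
  = 21.984 + 6.5104
  = 28.4944
  ≈ 28.494
X − T̂ = 32 − 28.494 = 3.506 → 3.51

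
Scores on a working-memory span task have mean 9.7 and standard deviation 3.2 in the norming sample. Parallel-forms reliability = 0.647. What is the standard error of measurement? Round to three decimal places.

SEM = SD · √(1 − ρ) = 3.2 × √0.353 = 3.2 × 0.5941 = 1.9012

1.901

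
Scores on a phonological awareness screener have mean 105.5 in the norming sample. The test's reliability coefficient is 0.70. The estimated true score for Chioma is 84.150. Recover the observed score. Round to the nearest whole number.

75

T̂ = ρX + (1 − ρ)μ  ⇒  X = (T̂ − (1 − ρ)μ) / ρ
X = (84.150 − 0.30 × 105.5) / 0.70 = (84.150 − 31.650) / 0.70 = 52.500 / 0.70 = 75.00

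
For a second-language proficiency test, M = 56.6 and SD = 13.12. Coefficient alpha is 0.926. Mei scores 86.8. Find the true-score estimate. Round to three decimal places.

Regress the observed score toward the mean by the unreliability: T̂ = 0.926·86.8 + 0.074·56.6 = 80.3768 + 4.1884 = 84.5652.

84.565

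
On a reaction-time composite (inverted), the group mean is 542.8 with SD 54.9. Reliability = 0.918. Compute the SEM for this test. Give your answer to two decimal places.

15.72

SEM = SD · √(1 − ρ) = 54.9 × √0.082 = 54.9 × 0.2864 = 15.721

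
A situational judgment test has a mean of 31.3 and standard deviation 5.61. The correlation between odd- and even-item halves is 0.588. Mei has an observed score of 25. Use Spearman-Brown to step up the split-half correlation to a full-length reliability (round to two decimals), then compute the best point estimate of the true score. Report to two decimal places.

26.64

Spearman-Brown: ρ = 2r/(1 + r) = 2(0.588)/(1 + 0.588) = 1.1760/1.588 = 0.7406 → 0.74
T̂ = ρX + (1 − ρ)μ
  = 0.74 × 25 + 0.26 × 31.3
  = 18.50 + 8.138
  = 26.638
  ≈ 26.64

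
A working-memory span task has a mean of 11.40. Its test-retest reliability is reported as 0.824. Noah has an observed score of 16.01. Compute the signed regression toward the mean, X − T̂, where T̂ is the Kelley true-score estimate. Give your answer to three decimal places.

Kelley's formula gives T̂ = 0.824·16.01 + 0.176·11.40 = 13.19224 + 2.00640 = 15.19864.
X − T̂ = 16.01 − 15.1986 = 0.8114 → 0.811

0.811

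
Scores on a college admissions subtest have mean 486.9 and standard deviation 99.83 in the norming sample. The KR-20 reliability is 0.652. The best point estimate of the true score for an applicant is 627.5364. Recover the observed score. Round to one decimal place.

T̂ = ρX + (1 − ρ)μ  ⇒  X = (T̂ − (1 − ρ)μ) / ρ
X = (627.5364 − 0.348 × 486.9) / 0.652 = (627.5364 − 169.4412) / 0.652 = 458.0952 / 0.652 = 702.600

702.6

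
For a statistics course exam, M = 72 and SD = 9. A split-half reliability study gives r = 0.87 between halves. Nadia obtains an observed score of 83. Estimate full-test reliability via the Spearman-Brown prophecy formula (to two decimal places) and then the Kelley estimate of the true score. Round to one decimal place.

Spearman-Brown: ρ = 2r/(1 + r) = 2(0.87)/(1 + 0.87) = 1.740/1.87 = 0.9305 → 0.93
T̂ = ρX + (1 − ρ)μ
  = 0.93 × 83 + 0.07 × 72
  = 77.19 + 5.04
  = 82.23
  ≈ 82.2

82.2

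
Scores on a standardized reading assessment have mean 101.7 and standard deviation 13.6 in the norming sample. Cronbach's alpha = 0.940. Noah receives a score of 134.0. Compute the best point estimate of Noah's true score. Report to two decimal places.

T̂ = ρX + (1 − ρ)μ
  = 0.940 × 134.0 + 0.060 × 101.7
  = 125.9600 + 6.1020
  = 132.062
  ≈ 132.06

132.06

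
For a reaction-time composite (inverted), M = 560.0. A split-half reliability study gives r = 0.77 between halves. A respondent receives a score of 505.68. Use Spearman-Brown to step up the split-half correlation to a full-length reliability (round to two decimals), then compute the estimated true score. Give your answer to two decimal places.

Spearman-Brown: ρ = 2r/(1 + r) = 2(0.77)/(1 + 0.77) = 1.540/1.77 = 0.8701 → 0.87
T̂ = 0.87(505.68) + 0.13(560.0) = 439.9416 + 72.800 = 512.742 → 512.74

512.74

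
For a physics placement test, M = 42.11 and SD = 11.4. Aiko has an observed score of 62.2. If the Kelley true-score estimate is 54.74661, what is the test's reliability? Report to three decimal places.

0.629

T̂ = ρX + (1 − ρ)μ  ⇒  T̂ − μ = ρ(X − μ)
ρ = (T̂ − μ)/(X − μ) = (54.74661 − 42.11) / (62.2 − 42.11) = 12.63661 / 20.09 = 0.62900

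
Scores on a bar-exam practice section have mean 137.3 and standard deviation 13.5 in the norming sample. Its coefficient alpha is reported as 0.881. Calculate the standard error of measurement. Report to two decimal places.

SEM = SD · √(1 − ρ) = 13.5 × √0.119 = 13.5 × 0.3450 = 4.657

4.66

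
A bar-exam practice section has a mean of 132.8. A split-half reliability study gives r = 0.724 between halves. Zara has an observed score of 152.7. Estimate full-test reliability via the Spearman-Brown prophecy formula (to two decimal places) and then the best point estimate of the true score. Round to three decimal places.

149.516

Spearman-Brown: ρ = 2r/(1 + r) = 2(0.724)/(1 + 0.724) = 1.4480/1.724 = 0.8399 → 0.84
Weight the observed score by reliability and the mean by (1 − reliability): T̂ = 0.84·152.7 + 0.16·132.8 = 128.268 + 21.248 = 149.5160.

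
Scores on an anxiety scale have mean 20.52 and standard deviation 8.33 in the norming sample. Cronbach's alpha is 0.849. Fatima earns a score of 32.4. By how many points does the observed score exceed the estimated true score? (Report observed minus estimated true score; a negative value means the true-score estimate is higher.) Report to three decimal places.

1.794

Weight the observed score by reliability and the mean by (1 − reliability): T̂ = 0.849·32.4 + 0.151·20.52 = 27.5076 + 3.09852 = 30.60612.
X − T̂ = 32.4 − 30.6061 = 1.7939 → 1.794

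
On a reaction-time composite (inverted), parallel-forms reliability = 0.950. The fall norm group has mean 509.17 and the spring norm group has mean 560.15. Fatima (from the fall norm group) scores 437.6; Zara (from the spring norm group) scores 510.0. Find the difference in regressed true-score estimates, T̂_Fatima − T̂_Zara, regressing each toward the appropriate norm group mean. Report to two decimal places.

-71.33

T̂_Fatima = 0.950(437.6) + 0.050(509.17) = 441.1785
T̂_Zara = 0.950(510.0) + 0.050(560.15) = 512.5075
Difference = 441.1785 − 512.5075 = -71.3290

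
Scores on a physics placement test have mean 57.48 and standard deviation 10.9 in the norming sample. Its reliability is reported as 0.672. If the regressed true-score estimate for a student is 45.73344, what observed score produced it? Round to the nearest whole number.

T̂ = ρX + (1 − ρ)μ  ⇒  X = (T̂ − (1 − ρ)μ) / ρ
X = (45.73344 − 0.328 × 57.48) / 0.672 = (45.73344 − 18.85344) / 0.672 = 26.88000 / 0.672 = 40.00

40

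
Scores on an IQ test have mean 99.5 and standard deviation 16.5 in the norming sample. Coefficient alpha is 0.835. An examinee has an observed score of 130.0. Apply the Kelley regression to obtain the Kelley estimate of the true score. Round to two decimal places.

T̂ = ρX + (1 − ρ)μ
  = 0.835 × 130.0 + 0.165 × 99.5
  = 108.5500 + 16.4175
  = 124.968
  ≈ 124.97

124.97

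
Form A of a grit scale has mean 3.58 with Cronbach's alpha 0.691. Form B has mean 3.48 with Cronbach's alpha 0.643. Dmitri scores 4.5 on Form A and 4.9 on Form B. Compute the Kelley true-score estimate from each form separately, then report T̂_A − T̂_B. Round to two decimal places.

-0.18

T̂_A = 0.691(4.5) + 0.309(3.58) = 4.2157
T̂_B = 0.643(4.9) + 0.357(3.48) = 4.3931
T̂_A − T̂_B = -0.1773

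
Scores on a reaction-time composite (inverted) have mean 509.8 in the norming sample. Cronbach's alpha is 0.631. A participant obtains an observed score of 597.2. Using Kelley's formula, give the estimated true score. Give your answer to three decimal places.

Weight the observed score by reliability and the mean by (1 − reliability): T̂ = 0.631·597.2 + 0.369·509.8 = 376.8332 + 188.1162 = 564.9494.

564.949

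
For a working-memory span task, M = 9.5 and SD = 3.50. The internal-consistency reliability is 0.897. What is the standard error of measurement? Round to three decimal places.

SEM = SD · √(1 − ρ) = 3.50 × √0.103 = 3.50 × 0.3209 = 1.1233

1.123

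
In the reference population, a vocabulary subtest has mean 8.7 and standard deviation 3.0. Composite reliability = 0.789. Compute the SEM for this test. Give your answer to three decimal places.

1.378

SEM = SD · √(1 − ρ) = 3.0 × √0.211 = 3.0 × 0.4593 = 1.3780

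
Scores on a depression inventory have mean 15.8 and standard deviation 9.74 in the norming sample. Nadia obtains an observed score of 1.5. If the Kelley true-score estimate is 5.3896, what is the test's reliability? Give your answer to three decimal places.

T̂ = ρX + (1 − ρ)μ  ⇒  T̂ − μ = ρ(X − μ)
ρ = (T̂ − μ)/(X − μ) = (5.3896 − 15.8) / (1.5 − 15.8) = -10.4104 / -14.3 = 0.72800

0.728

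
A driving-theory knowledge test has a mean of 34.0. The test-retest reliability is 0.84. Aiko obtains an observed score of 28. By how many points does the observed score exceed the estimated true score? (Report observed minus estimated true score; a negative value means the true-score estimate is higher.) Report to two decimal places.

T̂ = ρX + (1 − ρ)μ
  = 0.84 × 28 + 0.16 × 34.0
  = 23.52 + 5.440
  = 28.9600
  ≈ 28.960
X − T̂ = 28 − 28.960 = -0.960 → -0.96

-0.96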